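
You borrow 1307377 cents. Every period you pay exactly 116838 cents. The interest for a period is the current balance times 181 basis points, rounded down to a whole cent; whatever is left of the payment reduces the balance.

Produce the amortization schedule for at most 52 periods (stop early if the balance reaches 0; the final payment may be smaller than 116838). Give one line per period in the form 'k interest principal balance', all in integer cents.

1 23663 93175 1214202
2 21977 94861 1119341
3 20260 96578 1022763
4 18512 98326 924437
5 16732 100106 824331
6 14920 101918 722413
7 13075 103763 618650
8 11197 105641 513009
9 9285 107553 405456
10 7338 109500 295956
11 5356 111482 184474
12 3338 113500 70974
13 1284 70974 0

1. interest=⌊1307377·181/10000⌋=23663; principal=116838-23663=93175; balance=1307377-93175=1214202
2. interest=⌊1214202·181/10000⌋=21977; principal=116838-21977=94861; balance=1214202-94861=1119341
3. interest=⌊1119341·181/10000⌋=20260; principal=116838-20260=96578; balance=1119341-96578=1022763
4. interest=⌊1022763·181/10000⌋=18512; principal=116838-18512=98326; balance=1022763-98326=924437
5. interest=⌊924437·181/10000⌋=16732; principal=116838-16732=100106; balance=924437-100106=824331
6. interest=⌊824331·181/10000⌋=14920; principal=116838-14920=101918; balance=824331-101918=722413
7. interest=⌊722413·181/10000⌋=13075; principal=116838-13075=103763; balance=722413-103763=618650
8. interest=⌊618650·181/10000⌋=11197; principal=116838-11197=105641; balance=618650-105641=513009
9. interest=⌊513009·181/10000⌋=9285; principal=116838-9285=107553; balance=513009-107553=405456
10. interest=⌊405456·181/10000⌋=7338; principal=116838-7338=109500; balance=405456-109500=295956
11. interest=⌊295956·181/10000⌋=5356; principal=116838-5356=111482; balance=295956-111482=184474
12. interest=⌊184474·181/10000⌋=3338; principal=116838-3338=113500; balance=184474-113500=70974
13. interest=⌊70974·181/10000⌋=1284; principal=min(116838-1284,70974)=70974; balance=70974-70974=0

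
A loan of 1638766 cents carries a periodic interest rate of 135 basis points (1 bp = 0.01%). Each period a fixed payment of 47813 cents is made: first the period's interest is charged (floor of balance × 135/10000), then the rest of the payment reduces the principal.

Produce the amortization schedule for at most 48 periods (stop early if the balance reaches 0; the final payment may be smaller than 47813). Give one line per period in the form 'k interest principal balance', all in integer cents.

1. interest=⌊1638766·135/10000⌋=22123; principal=47813-22123=25690; balance=1638766-25690=1613076
2. interest=⌊1613076·135/10000⌋=21776; principal=47813-21776=26037; balance=1613076-26037=1587039
3. interest=⌊1587039·135/10000⌋=21425; principal=47813-21425=26388; balance=1587039-26388=1560651
4. interest=⌊1560651·135/10000⌋=21068; principal=47813-21068=26745; balance=1560651-26745=1533906
5. interest=⌊1533906·135/10000⌋=20707; principal=47813-20707=27106; balance=1533906-27106=1506800
6. interest=⌊1506800·135/10000⌋=20341; principal=47813-20341=27472; balance=1506800-27472=1479328
7. interest=⌊1479328·135/10000⌋=19970; principal=47813-19970=27843; balance=1479328-27843=1451485
8. interest=⌊1451485·135/10000⌋=19595; principal=47813-19595=28218; balance=1451485-28218=1423267
9. interest=⌊1423267·135/10000⌋=19214; principal=47813-19214=28599; balance=1423267-28599=1394668
10. interest=⌊1394668·135/10000⌋=18828; principal=47813-18828=28985; balance=1394668-28985=1365683
11. interest=⌊1365683·135/10000⌋=18436; principal=47813-18436=29377; balance=1365683-29377=1336306
12. interest=⌊1336306·135/10000⌋=18040; principal=47813-18040=29773; balance=1336306-29773=1306533
13. interest=⌊1306533·135/10000⌋=17638; principal=47813-17638=30175; balance=1306533-30175=1276358
14. interest=⌊1276358·135/10000⌋=17230; principal=47813-17230=30583; balance=1276358-30583=1245775
15. interest=⌊1245775·135/10000⌋=16817; principal=47813-16817=30996; balance=1245775-30996=1214779
16. interest=⌊1214779·135/10000⌋=16399; principal=47813-16399=31414; balance=1214779-31414=1183365
17. interest=⌊1183365·135/10000⌋=15975; principal=47813-15975=31838; balance=1183365-31838=1151527
18. interest=⌊1151527·135/10000⌋=15545; principal=47813-15545=32268; balance=1151527-32268=1119259
19. interest=⌊1119259·135/10000⌋=15109; principal=47813-15109=32704; balance=1119259-32704=1086555
20. interest=⌊1086555·135/10000⌋=14668; principal=47813-14668=33145; balance=1086555-33145=1053410
21. interest=⌊1053410·135/10000⌋=14221; principal=47813-14221=33592; balance=1053410-33592=1019818
22. interest=⌊1019818·135/10000⌋=13767; principal=47813-13767=34046; balance=1019818-34046=985772
23. interest=⌊985772·135/10000⌋=13307; principal=47813-13307=34506; balance=985772-34506=951266
24. interest=⌊951266·135/10000⌋=12842; principal=47813-12842=34971; balance=951266-34971=916295
25. interest=⌊916295·135/10000⌋=12369; principal=47813-12369=35444; balance=916295-35444=880851
26. interest=⌊880851·135/10000⌋=11891; principal=47813-11891=35922; balance=880851-35922=844929
27. interest=⌊844929·135/10000⌋=11406; principal=47813-11406=36407; balance=844929-36407=808522
28. interest=⌊808522·135/10000⌋=10915; principal=47813-10915=36898; balance=808522-36898=771624
29. interest=⌊771624·135/10000⌋=10416; principal=47813-10416=37397; balance=771624-37397=734227
30. interest=⌊734227·135/10000⌋=9912; principal=47813-9912=37901; balance=734227-37901=696326
31. interest=⌊696326·135/10000⌋=9400; principal=47813-9400=38413; balance=696326-38413=657913
32. interest=⌊657913·135/10000⌋=8881; principal=47813-8881=38932; balance=657913-38932=618981
33. interest=⌊618981·135/10000⌋=8356; principal=47813-8356=39457; balance=618981-39457=579524
34. interest=⌊579524·135/10000⌋=7823; principal=47813-7823=39990; balance=579524-39990=539534
35. interest=⌊539534·135/10000⌋=7283; principal=47813-7283=40530; balance=539534-40530=499004
36. interest=⌊499004·135/10000⌋=6736; principal=47813-6736=41077; balance=499004-41077=457927
37. interest=⌊457927·135/10000⌋=6182; principal=47813-6182=41631; balance=457927-41631=416296
38. interest=⌊416296·135/10000⌋=5619; principal=47813-5619=42194; balance=416296-42194=374102
39. interest=⌊374102·135/10000⌋=5050; principal=47813-5050=42763; balance=374102-42763=331339
40. interest=⌊331339·135/10000⌋=4473; principal=47813-4473=43340; balance=331339-43340=287999
41. interest=⌊287999·135/10000⌋=3887; principal=47813-3887=43926; balance=287999-43926=244073
42. interest=⌊244073·135/10000⌋=3294; principal=47813-3294=44519; balance=244073-44519=199554
43. interest=⌊199554·135/10000⌋=2693; principal=47813-2693=45120; balance=199554-45120=154434
44. interest=⌊154434·135/10000⌋=2084; principal=47813-2084=45729; balance=154434-45729=108705
45. interest=⌊108705·135/10000⌋=1467; principal=47813-1467=46346; balance=108705-46346=62359
46. interest=⌊62359·135/10000⌋=841; principal=47813-841=46972; balance=62359-46972=15387
47. interest=⌊15387·135/10000⌋=207; principal=min(47813-207,15387)=15387; balance=15387-15387=0

1 22123 25690 1613076
2 21776 26037 1587039
3 21425 26388 1560651
4 21068 26745 1533906
5 20707 27106 1506800
6 20341 27472 1479328
7 19970 27843 1451485
8 19595 28218 1423267
9 19214 28599 1394668
10 18828 28985 1365683
11 18436 29377 1336306
12 18040 29773 1306533
13 17638 30175 1276358
14 17230 30583 1245775
15 16817 30996 1214779
16 16399 31414 1183365
17 15975 31838 1151527
18 15545 32268 1119259
19 15109 32704 1086555
20 14668 33145 1053410
21 14221 33592 1019818
22 13767 34046 985772
23 13307 34506 951266
24 12842 34971 916295
25 12369 35444 880851
26 11891 35922 844929
27 11406 36407 808522
28 10915 36898 771624
29 10416 37397 734227
30 9912 37901 696326
31 9400 38413 657913
32 8881 38932 618981
33 8356 39457 579524
34 7823 39990 539534
35 7283 40530 499004
36 6736 41077 457927
37 6182 41631 416296
38 5619 42194 374102
39 5050 42763 331339
40 4473 43340 287999
41 3887 43926 244073
42 3294 44519 199554
43 2693 45120 154434
44 2084 45729 108705
45 1467 46346 62359
46 841 46972 15387
47 207 15387 0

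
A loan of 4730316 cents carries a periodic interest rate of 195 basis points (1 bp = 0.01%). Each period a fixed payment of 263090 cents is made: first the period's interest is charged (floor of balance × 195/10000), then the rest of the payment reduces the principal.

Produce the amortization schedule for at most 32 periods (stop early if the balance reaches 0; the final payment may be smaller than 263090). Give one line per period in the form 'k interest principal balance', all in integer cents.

1. interest=⌊4730316·195/10000⌋=92241; principal=263090-92241=170849; balance=4730316-170849=4559467
2. interest=⌊4559467·195/10000⌋=88909; principal=263090-88909=174181; balance=4559467-174181=4385286
3. interest=⌊4385286·195/10000⌋=85513; principal=263090-85513=177577; balance=4385286-177577=4207709
4. interest=⌊4207709·195/10000⌋=82050; principal=263090-82050=181040; balance=4207709-181040=4026669
5. interest=⌊4026669·195/10000⌋=78520; principal=263090-78520=184570; balance=4026669-184570=3842099
6. interest=⌊3842099·195/10000⌋=74920; principal=263090-74920=188170; balance=3842099-188170=3653929
7. interest=⌊3653929·195/10000⌋=71251; principal=263090-71251=191839; balance=3653929-191839=3462090
8. interest=⌊3462090·195/10000⌋=67510; principal=263090-67510=195580; balance=3462090-195580=3266510
9. interest=⌊3266510·195/10000⌋=63696; principal=263090-63696=199394; balance=3266510-199394=3067116
10. interest=⌊3067116·195/10000⌋=59808; principal=263090-59808=203282; balance=3067116-203282=2863834
11. interest=⌊2863834·195/10000⌋=55844; principal=263090-55844=207246; balance=2863834-207246=2656588
12. interest=⌊2656588·195/10000⌋=51803; principal=263090-51803=211287; balance=2656588-211287=2445301
13. interest=⌊2445301·195/10000⌋=47683; principal=263090-47683=215407; balance=2445301-215407=2229894
14. interest=⌊2229894·195/10000⌋=43482; principal=263090-43482=219608; balance=2229894-219608=2010286
15. interest=⌊2010286·195/10000⌋=39200; principal=263090-39200=223890; balance=2010286-223890=1786396
16. interest=⌊1786396·195/10000⌋=34834; principal=263090-34834=228256; balance=1786396-228256=1558140
17. interest=⌊1558140·195/10000⌋=30383; principal=263090-30383=232707; balance=1558140-232707=1325433
18. interest=⌊1325433·195/10000⌋=25845; principal=263090-25845=237245; balance=1325433-237245=1088188
19. interest=⌊1088188·195/10000⌋=21219; principal=263090-21219=241871; balance=1088188-241871=846317
20. interest=⌊846317·195/10000⌋=16503; principal=263090-16503=246587; balance=846317-246587=599730
21. interest=⌊599730·195/10000⌋=11694; principal=263090-11694=251396; balance=599730-251396=348334
22. interest=⌊348334·195/10000⌋=6792; principal=263090-6792=256298; balance=348334-256298=92036
23. interest=⌊92036·195/10000⌋=1794; principal=min(263090-1794,92036)=92036; balance=92036-92036=0

1 92241 170849 4559467
2 88909 174181 4385286
3 85513 177577 4207709
4 82050 181040 4026669
5 78520 184570 3842099
6 74920 188170 3653929
7 71251 191839 3462090
8 67510 195580 3266510
9 63696 199394 3067116
10 59808 203282 2863834
11 55844 207246 2656588
12 51803 211287 2445301
13 47683 215407 2229894
14 43482 219608 2010286
15 39200 223890 1786396
16 34834 228256 1558140
17 30383 232707 1325433
18 25845 237245 1088188
19 21219 241871 846317
20 16503 246587 599730
21 11694 251396 348334
22 6792 256298 92036
23 1794 92036 0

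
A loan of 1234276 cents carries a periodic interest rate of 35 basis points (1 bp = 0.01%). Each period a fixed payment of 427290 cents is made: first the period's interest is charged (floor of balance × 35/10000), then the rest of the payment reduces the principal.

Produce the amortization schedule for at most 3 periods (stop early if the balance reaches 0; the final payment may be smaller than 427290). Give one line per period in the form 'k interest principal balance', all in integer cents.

1. interest=⌊1234276·35/10000⌋=4319; principal=427290-4319=422971; balance=1234276-422971=811305
2. interest=⌊811305·35/10000⌋=2839; principal=427290-2839=424451; balance=811305-424451=386854
3. interest=⌊386854·35/10000⌋=1353; principal=min(427290-1353,386854)=386854; balance=386854-386854=0

1 4319 422971 811305
2 2839 424451 386854
3 1353 386854 0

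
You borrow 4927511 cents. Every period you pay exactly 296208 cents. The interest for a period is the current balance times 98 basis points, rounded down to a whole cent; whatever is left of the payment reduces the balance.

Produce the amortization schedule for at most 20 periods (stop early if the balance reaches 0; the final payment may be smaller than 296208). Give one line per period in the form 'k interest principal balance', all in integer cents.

1. interest=⌊4927511·98/10000⌋=48289; principal=296208-48289=247919; balance=4927511-247919=4679592
2. interest=⌊4679592·98/10000⌋=45860; principal=296208-45860=250348; balance=4679592-250348=4429244
3. interest=⌊4429244·98/10000⌋=43406; principal=296208-43406=252802; balance=4429244-252802=4176442
4. interest=⌊4176442·98/10000⌋=40929; principal=296208-40929=255279; balance=4176442-255279=3921163
5. interest=⌊3921163·98/10000⌋=38427; principal=296208-38427=257781; balance=3921163-257781=3663382
6. interest=⌊3663382·98/10000⌋=35901; principal=296208-35901=260307; balance=3663382-260307=3403075
7. interest=⌊3403075·98/10000⌋=33350; principal=296208-33350=262858; balance=3403075-262858=3140217
8. interest=⌊3140217·98/10000⌋=30774; principal=296208-30774=265434; balance=3140217-265434=2874783
9. interest=⌊2874783·98/10000⌋=28172; principal=296208-28172=268036; balance=2874783-268036=2606747
10. interest=⌊2606747·98/10000⌋=25546; principal=296208-25546=270662; balance=2606747-270662=2336085
11. interest=⌊2336085·98/10000⌋=22893; principal=296208-22893=273315; balance=2336085-273315=2062770
12. interest=⌊2062770·98/10000⌋=20215; principal=296208-20215=275993; balance=2062770-275993=1786777
13. interest=⌊1786777·98/10000⌋=17510; principal=296208-17510=278698; balance=1786777-278698=1508079
14. interest=⌊1508079·98/10000⌋=14779; principal=296208-14779=281429; balance=1508079-281429=1226650
15. interest=⌊1226650·98/10000⌋=12021; principal=296208-12021=284187; balance=1226650-284187=942463
16. interest=⌊942463·98/10000⌋=9236; principal=296208-9236=286972; balance=942463-286972=655491
17. interest=⌊655491·98/10000⌋=6423; principal=296208-6423=289785; balance=655491-289785=365706
18. interest=⌊365706·98/10000⌋=3583; principal=296208-3583=292625; balance=365706-292625=73081
19. interest=⌊73081·98/10000⌋=716; principal=min(296208-716,73081)=73081; balance=73081-73081=0

1 48289 247919 4679592
2 45860 250348 4429244
3 43406 252802 4176442
4 40929 255279 3921163
5 38427 257781 3663382
6 35901 260307 3403075
7 33350 262858 3140217
8 30774 265434 2874783
9 28172 268036 2606747
10 25546 270662 2336085
11 22893 273315 2062770
12 20215 275993 1786777
13 17510 278698 1508079
14 14779 281429 1226650
15 12021 284187 942463
16 9236 286972 655491
17 6423 289785 365706
18 3583 292625 73081
19 716 73081 0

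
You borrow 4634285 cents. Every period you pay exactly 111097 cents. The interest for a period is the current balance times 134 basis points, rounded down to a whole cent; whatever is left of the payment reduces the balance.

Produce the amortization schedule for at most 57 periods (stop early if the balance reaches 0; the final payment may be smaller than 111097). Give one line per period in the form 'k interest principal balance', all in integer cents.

1 62099 48998 4585287
2 61442 49655 4535632
3 60777 50320 4485312
4 60103 50994 4434318
5 59419 51678 4382640
6 58727 52370 4330270
7 58025 53072 4277198
8 57314 53783 4223415
9 56593 54504 4168911
10 55863 55234 4113677
11 55123 55974 4057703
12 54373 56724 4000979
13 53613 57484 3943495
14 52842 58255 3885240
15 52062 59035 3826205
16 51271 59826 3766379
17 50469 60628 3705751
18 49657 61440 3644311
19 48833 62264 3582047
20 47999 63098 3518949
21 47153 63944 3455005
22 46297 64800 3390205
23 45428 65669 3324536
24 44548 66549 3257987
25 43657 67440 3190547
26 42753 68344 3122203
27 41837 69260 3052943
28 40909 70188 2982755
29 39968 71129 2911626
30 39015 72082 2839544
31 38049 73048 2766496
32 37071 74026 2692470
33 36079 75018 2617452
34 35073 76024 2541428
35 34055 77042 2464386
36 33022 78075 2386311
37 31976 79121 2307190
38 30916 80181 2227009
39 29841 81256 2145753
40 28753 82344 2063409
41 27649 83448 1979961
42 26531 84566 1895395
43 25398 85699 1809696
44 24249 86848 1722848
45 23086 88011 1634837
46 21906 89191 1545646
47 20711 90386 1455260
48 19500 91597 1363663
49 18273 92824 1270839
50 17029 94068 1176771
51 15768 95329 1081442
52 14491 96606 984836
53 13196 97901 886935
54 11884 99213 787722
55 10555 100542 687180
56 9208 101889 585291
57 7842 103255 482036

1. interest=⌊4634285·134/10000⌋=62099; principal=111097-62099=48998; balance=4634285-48998=4585287
2. interest=⌊4585287·134/10000⌋=61442; principal=111097-61442=49655; balance=4585287-49655=4535632
3. interest=⌊4535632·134/10000⌋=60777; principal=111097-60777=50320; balance=4535632-50320=4485312
4. interest=⌊4485312·134/10000⌋=60103; principal=111097-60103=50994; balance=4485312-50994=4434318
5. interest=⌊4434318·134/10000⌋=59419; principal=111097-59419=51678; balance=4434318-51678=4382640
6. interest=⌊4382640·134/10000⌋=58727; principal=111097-58727=52370; balance=4382640-52370=4330270
7. interest=⌊4330270·134/10000⌋=58025; principal=111097-58025=53072; balance=4330270-53072=4277198
8. interest=⌊4277198·134/10000⌋=57314; principal=111097-57314=53783; balance=4277198-53783=4223415
9. interest=⌊4223415·134/10000⌋=56593; principal=111097-56593=54504; balance=4223415-54504=4168911
10. interest=⌊4168911·134/10000⌋=55863; principal=111097-55863=55234; balance=4168911-55234=4113677
11. interest=⌊4113677·134/10000⌋=55123; principal=111097-55123=55974; balance=4113677-55974=4057703
12. interest=⌊4057703·134/10000⌋=54373; principal=111097-54373=56724; balance=4057703-56724=4000979
13. interest=⌊4000979·134/10000⌋=53613; principal=111097-53613=57484; balance=4000979-57484=3943495
14. interest=⌊3943495·134/10000⌋=52842; principal=111097-52842=58255; balance=3943495-58255=3885240
15. interest=⌊3885240·134/10000⌋=52062; principal=111097-52062=59035; balance=3885240-59035=3826205
16. interest=⌊3826205·134/10000⌋=51271; principal=111097-51271=59826; balance=3826205-59826=3766379
17. interest=⌊3766379·134/10000⌋=50469; principal=111097-50469=60628; balance=3766379-60628=3705751
18. interest=⌊3705751·134/10000⌋=49657; principal=111097-49657=61440; balance=3705751-61440=3644311
19. interest=⌊3644311·134/10000⌋=48833; principal=111097-48833=62264; balance=3644311-62264=3582047
20. interest=⌊3582047·134/10000⌋=47999; principal=111097-47999=63098; balance=3582047-63098=3518949
21. interest=⌊3518949·134/10000⌋=47153; principal=111097-47153=63944; balance=3518949-63944=3455005
22. interest=⌊3455005·134/10000⌋=46297; principal=111097-46297=64800; balance=3455005-64800=3390205
23. interest=⌊3390205·134/10000⌋=45428; principal=111097-45428=65669; balance=3390205-65669=3324536
24. interest=⌊3324536·134/10000⌋=44548; principal=111097-44548=66549; balance=3324536-66549=3257987
25. interest=⌊3257987·134/10000⌋=43657; principal=111097-43657=67440; balance=3257987-67440=3190547
26. interest=⌊3190547·134/10000⌋=42753; principal=111097-42753=68344; balance=3190547-68344=3122203
27. interest=⌊3122203·134/10000⌋=41837; principal=111097-41837=69260; balance=3122203-69260=3052943
28. interest=⌊3052943·134/10000⌋=40909; principal=111097-40909=70188; balance=3052943-70188=2982755
29. interest=⌊2982755·134/10000⌋=39968; principal=111097-39968=71129; balance=2982755-71129=2911626
30. interest=⌊2911626·134/10000⌋=39015; principal=111097-39015=72082; balance=2911626-72082=2839544
31. interest=⌊2839544·134/10000⌋=38049; principal=111097-38049=73048; balance=2839544-73048=2766496
32. interest=⌊2766496·134/10000⌋=37071; principal=111097-37071=74026; balance=2766496-74026=2692470
33. interest=⌊2692470·134/10000⌋=36079; principal=111097-36079=75018; balance=2692470-75018=2617452
34. interest=⌊2617452·134/10000⌋=35073; principal=111097-35073=76024; balance=2617452-76024=2541428
35. interest=⌊2541428·134/10000⌋=34055; principal=111097-34055=77042; balance=2541428-77042=2464386
36. interest=⌊2464386·134/10000⌋=33022; principal=111097-33022=78075; balance=2464386-78075=2386311
37. interest=⌊2386311·134/10000⌋=31976; principal=111097-31976=79121; balance=2386311-79121=2307190
38. interest=⌊2307190·134/10000⌋=30916; principal=111097-30916=80181; balance=2307190-80181=2227009
39. interest=⌊2227009·134/10000⌋=29841; principal=111097-29841=81256; balance=2227009-81256=2145753
40. interest=⌊2145753·134/10000⌋=28753; principal=111097-28753=82344; balance=2145753-82344=2063409
41. interest=⌊2063409·134/10000⌋=27649; principal=111097-27649=83448; balance=2063409-83448=1979961
42. interest=⌊1979961·134/10000⌋=26531; principal=111097-26531=84566; balance=1979961-84566=1895395
43. interest=⌊1895395·134/10000⌋=25398; principal=111097-25398=85699; balance=1895395-85699=1809696
44. interest=⌊1809696·134/10000⌋=24249; principal=111097-24249=86848; balance=1809696-86848=1722848
45. interest=⌊1722848·134/10000⌋=23086; principal=111097-23086=88011; balance=1722848-88011=1634837
46. interest=⌊1634837·134/10000⌋=21906; principal=111097-21906=89191; balance=1634837-89191=1545646
47. interest=⌊1545646·134/10000⌋=20711; principal=111097-20711=90386; balance=1545646-90386=1455260
48. interest=⌊1455260·134/10000⌋=19500; principal=111097-19500=91597; balance=1455260-91597=1363663
49. interest=⌊1363663·134/10000⌋=18273; principal=111097-18273=92824; balance=1363663-92824=1270839
50. interest=⌊1270839·134/10000⌋=17029; principal=111097-17029=94068; balance=1270839-94068=1176771
51. interest=⌊1176771·134/10000⌋=15768; principal=111097-15768=95329; balance=1176771-95329=1081442
52. interest=⌊1081442·134/10000⌋=14491; principal=111097-14491=96606; balance=1081442-96606=984836
53. interest=⌊984836·134/10000⌋=13196; principal=111097-13196=97901; balance=984836-97901=886935
54. interest=⌊886935·134/10000⌋=11884; principal=111097-11884=99213; balance=886935-99213=787722
55. interest=⌊787722·134/10000⌋=10555; principal=111097-10555=100542; balance=787722-100542=687180
56. interest=⌊687180·134/10000⌋=9208; principal=111097-9208=101889; balance=687180-101889=585291
57. interest=⌊585291·134/10000⌋=7842; principal=111097-7842=103255; balance=585291-103255=482036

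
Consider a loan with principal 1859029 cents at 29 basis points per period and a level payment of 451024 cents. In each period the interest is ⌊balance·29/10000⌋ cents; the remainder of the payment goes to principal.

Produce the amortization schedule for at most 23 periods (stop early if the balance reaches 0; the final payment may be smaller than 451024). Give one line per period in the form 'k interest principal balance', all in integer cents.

1 5391 445633 1413396
2 4098 446926 966470
3 2802 448222 518248
4 1502 449522 68726
5 199 68726 0

1. interest=⌊1859029·29/10000⌋=5391; principal=451024-5391=445633; balance=1859029-445633=1413396
2. interest=⌊1413396·29/10000⌋=4098; principal=451024-4098=446926; balance=1413396-446926=966470
3. interest=⌊966470·29/10000⌋=2802; principal=451024-2802=448222; balance=966470-448222=518248
4. interest=⌊518248·29/10000⌋=1502; principal=451024-1502=449522; balance=518248-449522=68726
5. interest=⌊68726·29/10000⌋=199; principal=min(451024-199,68726)=68726; balance=68726-68726=0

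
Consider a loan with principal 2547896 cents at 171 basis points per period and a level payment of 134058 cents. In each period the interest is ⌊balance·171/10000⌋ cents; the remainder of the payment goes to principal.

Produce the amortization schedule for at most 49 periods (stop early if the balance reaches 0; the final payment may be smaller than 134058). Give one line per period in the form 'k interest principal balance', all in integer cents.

1 43569 90489 2457407
2 42021 92037 2365370
3 40447 93611 2271759
4 38847 95211 2176548
5 37218 96840 2079708
6 35563 98495 1981213
7 33878 100180 1881033
8 32165 101893 1779140
9 30423 103635 1675505
10 28651 105407 1570098
11 26848 107210 1462888
12 25015 109043 1353845
13 23150 110908 1242937
14 21254 112804 1130133
15 19325 114733 1015400
16 17363 116695 898705
17 15367 118691 780014
18 13338 120720 659294
19 11273 122785 536509
20 9174 124884 411625
21 7038 127020 284605
22 4866 129192 155413
23 2657 131401 24012
24 410 24012 0

1. interest=⌊2547896·171/10000⌋=43569; principal=134058-43569=90489; balance=2547896-90489=2457407
2. interest=⌊2457407·171/10000⌋=42021; principal=134058-42021=92037; balance=2457407-92037=2365370
3. interest=⌊2365370·171/10000⌋=40447; principal=134058-40447=93611; balance=2365370-93611=2271759
4. interest=⌊2271759·171/10000⌋=38847; principal=134058-38847=95211; balance=2271759-95211=2176548
5. interest=⌊2176548·171/10000⌋=37218; principal=134058-37218=96840; balance=2176548-96840=2079708
6. interest=⌊2079708·171/10000⌋=35563; principal=134058-35563=98495; balance=2079708-98495=1981213
7. interest=⌊1981213·171/10000⌋=33878; principal=134058-33878=100180; balance=1981213-100180=1881033
8. interest=⌊1881033·171/10000⌋=32165; principal=134058-32165=101893; balance=1881033-101893=1779140
9. interest=⌊1779140·171/10000⌋=30423; principal=134058-30423=103635; balance=1779140-103635=1675505
10. interest=⌊1675505·171/10000⌋=28651; principal=134058-28651=105407; balance=1675505-105407=1570098
11. interest=⌊1570098·171/10000⌋=26848; principal=134058-26848=107210; balance=1570098-107210=1462888
12. interest=⌊1462888·171/10000⌋=25015; principal=134058-25015=109043; balance=1462888-109043=1353845
13. interest=⌊1353845·171/10000⌋=23150; principal=134058-23150=110908; balance=1353845-110908=1242937
14. interest=⌊1242937·171/10000⌋=21254; principal=134058-21254=112804; balance=1242937-112804=1130133
15. interest=⌊1130133·171/10000⌋=19325; principal=134058-19325=114733; balance=1130133-114733=1015400
16. interest=⌊1015400·171/10000⌋=17363; principal=134058-17363=116695; balance=1015400-116695=898705
17. interest=⌊898705·171/10000⌋=15367; principal=134058-15367=118691; balance=898705-118691=780014
18. interest=⌊780014·171/10000⌋=13338; principal=134058-13338=120720; balance=780014-120720=659294
19. interest=⌊659294·171/10000⌋=11273; principal=134058-11273=122785; balance=659294-122785=536509
20. interest=⌊536509·171/10000⌋=9174; principal=134058-9174=124884; balance=536509-124884=411625
21. interest=⌊411625·171/10000⌋=7038; principal=134058-7038=127020; balance=411625-127020=284605
22. interest=⌊284605·171/10000⌋=4866; principal=134058-4866=129192; balance=284605-129192=155413
23. interest=⌊155413·171/10000⌋=2657; principal=134058-2657=131401; balance=155413-131401=24012
24. interest=⌊24012·171/10000⌋=410; principal=min(134058-410,24012)=24012; balance=24012-24012=0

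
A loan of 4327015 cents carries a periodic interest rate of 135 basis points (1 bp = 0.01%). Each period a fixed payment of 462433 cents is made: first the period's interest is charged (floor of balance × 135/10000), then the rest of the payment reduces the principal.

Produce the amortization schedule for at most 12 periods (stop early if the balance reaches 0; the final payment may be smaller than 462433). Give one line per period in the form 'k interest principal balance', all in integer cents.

1 58414 404019 3922996
2 52960 409473 3513523
3 47432 415001 3098522
4 41830 420603 2677919
5 36151 426282 2251637
6 30397 432036 1819601
7 24564 437869 1381732
8 18653 443780 937952
9 12662 449771 488181
10 6590 455843 32338
11 436 32338 0

1. interest=⌊4327015·135/10000⌋=58414; principal=462433-58414=404019; balance=4327015-404019=3922996
2. interest=⌊3922996·135/10000⌋=52960; principal=462433-52960=409473; balance=3922996-409473=3513523
3. interest=⌊3513523·135/10000⌋=47432; principal=462433-47432=415001; balance=3513523-415001=3098522
4. interest=⌊3098522·135/10000⌋=41830; principal=462433-41830=420603; balance=3098522-420603=2677919
5. interest=⌊2677919·135/10000⌋=36151; principal=462433-36151=426282; balance=2677919-426282=2251637
6. interest=⌊2251637·135/10000⌋=30397; principal=462433-30397=432036; balance=2251637-432036=1819601
7. interest=⌊1819601·135/10000⌋=24564; principal=462433-24564=437869; balance=1819601-437869=1381732
8. interest=⌊1381732·135/10000⌋=18653; principal=462433-18653=443780; balance=1381732-443780=937952
9. interest=⌊937952·135/10000⌋=12662; principal=462433-12662=449771; balance=937952-449771=488181
10. interest=⌊488181·135/10000⌋=6590; principal=462433-6590=455843; balance=488181-455843=32338
11. interest=⌊32338·135/10000⌋=436; principal=min(462433-436,32338)=32338; balance=32338-32338=0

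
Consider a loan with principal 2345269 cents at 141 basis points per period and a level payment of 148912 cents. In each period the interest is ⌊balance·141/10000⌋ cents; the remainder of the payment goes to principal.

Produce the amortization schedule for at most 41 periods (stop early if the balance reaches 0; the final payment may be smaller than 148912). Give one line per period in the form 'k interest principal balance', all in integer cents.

1 33068 115844 2229425
2 31434 117478 2111947
3 29778 119134 1992813
4 28098 120814 1871999
5 26395 122517 1749482
6 24667 124245 1625237
7 22915 125997 1499240
8 21139 127773 1371467
9 19337 129575 1241892
10 17510 131402 1110490
11 15657 133255 977235
12 13779 135133 842102
13 11873 137039 705063
14 9941 138971 566092
15 7981 140931 425161
16 5994 142918 282243
17 3979 144933 137310
18 1936 137310 0

1. interest=⌊2345269·141/10000⌋=33068; principal=148912-33068=115844; balance=2345269-115844=2229425
2. interest=⌊2229425·141/10000⌋=31434; principal=148912-31434=117478; balance=2229425-117478=2111947
3. interest=⌊2111947·141/10000⌋=29778; principal=148912-29778=119134; balance=2111947-119134=1992813
4. interest=⌊1992813·141/10000⌋=28098; principal=148912-28098=120814; balance=1992813-120814=1871999
5. interest=⌊1871999·141/10000⌋=26395; principal=148912-26395=122517; balance=1871999-122517=1749482
6. interest=⌊1749482·141/10000⌋=24667; principal=148912-24667=124245; balance=1749482-124245=1625237
7. interest=⌊1625237·141/10000⌋=22915; principal=148912-22915=125997; balance=1625237-125997=1499240
8. interest=⌊1499240·141/10000⌋=21139; principal=148912-21139=127773; balance=1499240-127773=1371467
9. interest=⌊1371467·141/10000⌋=19337; principal=148912-19337=129575; balance=1371467-129575=1241892
10. interest=⌊1241892·141/10000⌋=17510; principal=148912-17510=131402; balance=1241892-131402=1110490
11. interest=⌊1110490·141/10000⌋=15657; principal=148912-15657=133255; balance=1110490-133255=977235
12. interest=⌊977235·141/10000⌋=13779; principal=148912-13779=135133; balance=977235-135133=842102
13. interest=⌊842102·141/10000⌋=11873; principal=148912-11873=137039; balance=842102-137039=705063
14. interest=⌊705063·141/10000⌋=9941; principal=148912-9941=138971; balance=705063-138971=566092
15. interest=⌊566092·141/10000⌋=7981; principal=148912-7981=140931; balance=566092-140931=425161
16. interest=⌊425161·141/10000⌋=5994; principal=148912-5994=142918; balance=425161-142918=282243
17. interest=⌊282243·141/10000⌋=3979; principal=148912-3979=144933; balance=282243-144933=137310
18. interest=⌊137310·141/10000⌋=1936; principal=min(148912-1936,137310)=137310; balance=137310-137310=0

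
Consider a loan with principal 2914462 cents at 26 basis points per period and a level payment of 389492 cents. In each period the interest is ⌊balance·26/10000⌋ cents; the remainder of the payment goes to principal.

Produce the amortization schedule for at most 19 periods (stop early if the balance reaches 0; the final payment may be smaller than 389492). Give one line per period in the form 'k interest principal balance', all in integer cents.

1. interest=⌊2914462·26/10000⌋=7577; principal=389492-7577=381915; balance=2914462-381915=2532547
2. interest=⌊2532547·26/10000⌋=6584; principal=389492-6584=382908; balance=2532547-382908=2149639
3. interest=⌊2149639·26/10000⌋=5589; principal=389492-5589=383903; balance=2149639-383903=1765736
4. interest=⌊1765736·26/10000⌋=4590; principal=389492-4590=384902; balance=1765736-384902=1380834
5. interest=⌊1380834·26/10000⌋=3590; principal=389492-3590=385902; balance=1380834-385902=994932
6. interest=⌊994932·26/10000⌋=2586; principal=389492-2586=386906; balance=994932-386906=608026
7. interest=⌊608026·26/10000⌋=1580; principal=389492-1580=387912; balance=608026-387912=220114
8. interest=⌊220114·26/10000⌋=572; principal=min(389492-572,220114)=220114; balance=220114-220114=0

1 7577 381915 2532547
2 6584 382908 2149639
3 5589 383903 1765736
4 4590 384902 1380834
5 3590 385902 994932
6 2586 386906 608026
7 1580 387912 220114
8 572 220114 0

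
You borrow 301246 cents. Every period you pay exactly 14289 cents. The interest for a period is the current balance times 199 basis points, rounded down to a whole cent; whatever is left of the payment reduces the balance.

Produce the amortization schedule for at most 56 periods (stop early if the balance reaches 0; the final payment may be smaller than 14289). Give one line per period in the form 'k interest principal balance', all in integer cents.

1 5994 8295 292951
2 5829 8460 284491
3 5661 8628 275863
4 5489 8800 267063
5 5314 8975 258088
6 5135 9154 248934
7 4953 9336 239598
8 4768 9521 230077
9 4578 9711 220366
10 4385 9904 210462
11 4188 10101 200361
12 3987 10302 190059
13 3782 10507 179552
14 3573 10716 168836
15 3359 10930 157906
16 3142 11147 146759
17 2920 11369 135390
18 2694 11595 123795
19 2463 11826 111969
20 2228 12061 99908
21 1988 12301 87607
22 1743 12546 75061
23 1493 12796 62265
24 1239 13050 49215
25 979 13310 35905
26 714 13575 22330
27 444 13845 8485
28 168 8485 0

1. interest=⌊301246·199/10000⌋=5994; principal=14289-5994=8295; balance=301246-8295=292951
2. interest=⌊292951·199/10000⌋=5829; principal=14289-5829=8460; balance=292951-8460=284491
3. interest=⌊284491·199/10000⌋=5661; principal=14289-5661=8628; balance=284491-8628=275863
4. interest=⌊275863·199/10000⌋=5489; principal=14289-5489=8800; balance=275863-8800=267063
5. interest=⌊267063·199/10000⌋=5314; principal=14289-5314=8975; balance=267063-8975=258088
6. interest=⌊258088·199/10000⌋=5135; principal=14289-5135=9154; balance=258088-9154=248934
7. interest=⌊248934·199/10000⌋=4953; principal=14289-4953=9336; balance=248934-9336=239598
8. interest=⌊239598·199/10000⌋=4768; principal=14289-4768=9521; balance=239598-9521=230077
9. interest=⌊230077·199/10000⌋=4578; principal=14289-4578=9711; balance=230077-9711=220366
10. interest=⌊220366·199/10000⌋=4385; principal=14289-4385=9904; balance=220366-9904=210462
11. interest=⌊210462·199/10000⌋=4188; principal=14289-4188=10101; balance=210462-10101=200361
12. interest=⌊200361·199/10000⌋=3987; principal=14289-3987=10302; balance=200361-10302=190059
13. interest=⌊190059·199/10000⌋=3782; principal=14289-3782=10507; balance=190059-10507=179552
14. interest=⌊179552·199/10000⌋=3573; principal=14289-3573=10716; balance=179552-10716=168836
15. interest=⌊168836·199/10000⌋=3359; principal=14289-3359=10930; balance=168836-10930=157906
16. interest=⌊157906·199/10000⌋=3142; principal=14289-3142=11147; balance=157906-11147=146759
17. interest=⌊146759·199/10000⌋=2920; principal=14289-2920=11369; balance=146759-11369=135390
18. interest=⌊135390·199/10000⌋=2694; principal=14289-2694=11595; balance=135390-11595=123795
19. interest=⌊123795·199/10000⌋=2463; principal=14289-2463=11826; balance=123795-11826=111969
20. interest=⌊111969·199/10000⌋=2228; principal=14289-2228=12061; balance=111969-12061=99908
21. interest=⌊99908·199/10000⌋=1988; principal=14289-1988=12301; balance=99908-12301=87607
22. interest=⌊87607·199/10000⌋=1743; principal=14289-1743=12546; balance=87607-12546=75061
23. interest=⌊75061·199/10000⌋=1493; principal=14289-1493=12796; balance=75061-12796=62265
24. interest=⌊62265·199/10000⌋=1239; principal=14289-1239=13050; balance=62265-13050=49215
25. interest=⌊49215·199/10000⌋=979; principal=14289-979=13310; balance=49215-13310=35905
26. interest=⌊35905·199/10000⌋=714; principal=14289-714=13575; balance=35905-13575=22330
27. interest=⌊22330·199/10000⌋=444; principal=14289-444=13845; balance=22330-13845=8485
28. interest=⌊8485·199/10000⌋=168; principal=min(14289-168,8485)=8485; balance=8485-8485=0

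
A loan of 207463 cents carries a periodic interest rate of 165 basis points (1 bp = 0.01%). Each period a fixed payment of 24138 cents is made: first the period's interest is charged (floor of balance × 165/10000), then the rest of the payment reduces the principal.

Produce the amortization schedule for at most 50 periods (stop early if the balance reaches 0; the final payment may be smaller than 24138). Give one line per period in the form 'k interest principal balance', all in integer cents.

1. interest=⌊207463·165/10000⌋=3423; principal=24138-3423=20715; balance=207463-20715=186748
2. interest=⌊186748·165/10000⌋=3081; principal=24138-3081=21057; balance=186748-21057=165691
3. interest=⌊165691·165/10000⌋=2733; principal=24138-2733=21405; balance=165691-21405=144286
4. interest=⌊144286·165/10000⌋=2380; principal=24138-2380=21758; balance=144286-21758=122528
5. interest=⌊122528·165/10000⌋=2021; principal=24138-2021=22117; balance=122528-22117=100411
6. interest=⌊100411·165/10000⌋=1656; principal=24138-1656=22482; balance=100411-22482=77929
7. interest=⌊77929·165/10000⌋=1285; principal=24138-1285=22853; balance=77929-22853=55076
8. interest=⌊55076·165/10000⌋=908; principal=24138-908=23230; balance=55076-23230=31846
9. interest=⌊31846·165/10000⌋=525; principal=24138-525=23613; balance=31846-23613=8233
10. interest=⌊8233·165/10000⌋=135; principal=min(24138-135,8233)=8233; balance=8233-8233=0

1 3423 20715 186748
2 3081 21057 165691
3 2733 21405 144286
4 2380 21758 122528
5 2021 22117 100411
6 1656 22482 77929
7 1285 22853 55076
8 908 23230 31846
9 525 23613 8233
10 135 8233 0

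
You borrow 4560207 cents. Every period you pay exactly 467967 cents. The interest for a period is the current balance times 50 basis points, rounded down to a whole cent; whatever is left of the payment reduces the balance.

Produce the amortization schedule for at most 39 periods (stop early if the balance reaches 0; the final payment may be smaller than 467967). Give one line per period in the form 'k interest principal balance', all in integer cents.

1 22801 445166 4115041
2 20575 447392 3667649
3 18338 449629 3218020
4 16090 451877 2766143
5 13830 454137 2312006
6 11560 456407 1855599
7 9277 458690 1396909
8 6984 460983 935926
9 4679 463288 472638
10 2363 465604 7034
11 35 7034 0

1. interest=⌊4560207·50/10000⌋=22801; principal=467967-22801=445166; balance=4560207-445166=4115041
2. interest=⌊4115041·50/10000⌋=20575; principal=467967-20575=447392; balance=4115041-447392=3667649
3. interest=⌊3667649·50/10000⌋=18338; principal=467967-18338=449629; balance=3667649-449629=3218020
4. interest=⌊3218020·50/10000⌋=16090; principal=467967-16090=451877; balance=3218020-451877=2766143
5. interest=⌊2766143·50/10000⌋=13830; principal=467967-13830=454137; balance=2766143-454137=2312006
6. interest=⌊2312006·50/10000⌋=11560; principal=467967-11560=456407; balance=2312006-456407=1855599
7. interest=⌊1855599·50/10000⌋=9277; principal=467967-9277=458690; balance=1855599-458690=1396909
8. interest=⌊1396909·50/10000⌋=6984; principal=467967-6984=460983; balance=1396909-460983=935926
9. interest=⌊935926·50/10000⌋=4679; principal=467967-4679=463288; balance=935926-463288=472638
10. interest=⌊472638·50/10000⌋=2363; principal=467967-2363=465604; balance=472638-465604=7034
11. interest=⌊7034·50/10000⌋=35; principal=min(467967-35,7034)=7034; balance=7034-7034=0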